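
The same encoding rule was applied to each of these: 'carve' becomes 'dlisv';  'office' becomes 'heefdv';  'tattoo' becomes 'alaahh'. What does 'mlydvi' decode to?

c(2)→d(3) and a(0)→l(11) fit y≡9x+11 (mod 26); the inverse of 9 mod 26 is 3. Each letter's alphabet position (a=0..z=25) is mapped through 9·x+11 mod 26 — an affine cipher.
Undoing it on mlydvi: m(12)→3·(12−11)≡3=d; l(11)→3·(11−11)≡0=a; y(24)→3·(24−11)≡13=n; d(3)→3·(3−11)≡2=c; v(21)→3·(21−11)≡4=e; i(8)→3·(8−11)≡17=r (all mod 26).

dancer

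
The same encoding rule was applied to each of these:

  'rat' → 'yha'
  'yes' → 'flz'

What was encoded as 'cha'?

vat

Every letter moves 7 places later in the alphabet, wrapping around z→a.
Undoing it on cha: c−7=v, h−7=a, a−7=t.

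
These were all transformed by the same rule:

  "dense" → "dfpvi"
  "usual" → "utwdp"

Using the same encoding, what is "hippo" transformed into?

In dense: d→d is +0, e→f is +1, n→p is +2, s→v is +3 — the shift increases by 1 each position. Letter i (0-indexed) is shifted by i+0, so successive shifts are 0, 1, 2, ….
Applying it to hippo: h+0=h, i+1=j, p+2=r, p+3=s, o+4=s.

hjrss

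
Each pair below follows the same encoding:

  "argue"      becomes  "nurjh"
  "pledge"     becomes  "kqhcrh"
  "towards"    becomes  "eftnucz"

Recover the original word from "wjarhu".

hunger

a(0)→n(13) and r(17)→u(20) fit y≡5x+13 (mod 26); the inverse of 5 mod 26 is 21. Treating letters as 0–25, the rule is x ↦ 5x + 13 (mod 26).
Reversing it on wjarhu: w(22)→21·(22−13)≡7=h; j(9)→21·(9−13)≡20=u; a(0)→21·(0−13)≡13=n; r(17)→21·(17−13)≡6=g; h(7)→21·(7−13)≡4=e; u(20)→21·(20−13)≡17=r (all mod 26).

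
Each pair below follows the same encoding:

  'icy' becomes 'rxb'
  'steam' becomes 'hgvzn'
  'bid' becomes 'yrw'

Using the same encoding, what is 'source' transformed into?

hlfixv

Each pair mirrors across the alphabet (i↔r, c↔x, y↔b): positions sum to 25. Letters are reflected about the middle of the alphabet (position → 25−position): Atbash.
On source: s↔h, o↔l, u↔f, r↔i, c↔x, e↔v.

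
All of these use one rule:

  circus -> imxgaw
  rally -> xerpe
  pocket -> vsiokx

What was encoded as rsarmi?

lounge

Shifts by position in circus: pos 0: c→i (+6), pos 1: i→m (+4), pos 2: r→x (+6), pos 3: c→g (+4) — repeating every 2. It's a Vigenère-style cipher with numeric key [6,4]: position i shifts by key[i mod 2].
Decoding rsarmi: r−6=l, s−4=o, a−6=u, r−4=n, m−6=g, i−4=e.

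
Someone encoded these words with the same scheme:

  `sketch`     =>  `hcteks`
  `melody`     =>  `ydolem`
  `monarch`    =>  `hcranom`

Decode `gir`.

The output letters match the input read backwards: sketch reversed is hcteks. The word is simply reversed.
Reversing it on gir: then reverse → rig.

rig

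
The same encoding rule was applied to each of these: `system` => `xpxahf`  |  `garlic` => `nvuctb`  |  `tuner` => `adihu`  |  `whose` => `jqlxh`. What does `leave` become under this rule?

chvgh

Each letter's alphabet position (a=0..z=25) is mapped through 3·x+21 mod 26 — an affine cipher.
Applying it to leave: l(11)→3·11+21≡2=c; e(4)→3·4+21≡7=h; a(0)→3·0+21≡21=v; v(21)→3·21+21≡6=g; e(4)→3·4+21≡7=h (all mod 26).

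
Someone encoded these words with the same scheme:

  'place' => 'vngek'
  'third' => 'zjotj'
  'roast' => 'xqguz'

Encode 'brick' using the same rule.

Shifts by position in place: pos 0: p→v (+6), pos 1: l→n (+2), pos 2: a→g (+6), pos 3: c→e (+2) — repeating every 2. A repeating key of period 2 is used — shifts +6, +2 over and over.
On brick: b+6=h, r+2=t, i+6=o, c+2=e, k+6=q.

htoeq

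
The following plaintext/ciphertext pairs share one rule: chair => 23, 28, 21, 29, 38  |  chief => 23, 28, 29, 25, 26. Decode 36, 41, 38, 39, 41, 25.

pursue

c is letter #3 and maps to 23: an offset of 20. Letters become their 1-based position plus 20 (so a→21, b→22, …).
Reversing it on 36, 41, 38, 39, 41, 25: 36→(36−20)÷1=16=p, 41→(41−20)÷1=21=u, 38→(38−20)÷1=18=r, 39→(39−20)÷1=19=s, 41→(41−20)÷1=21=u, 25→(25−20)÷1=5=e.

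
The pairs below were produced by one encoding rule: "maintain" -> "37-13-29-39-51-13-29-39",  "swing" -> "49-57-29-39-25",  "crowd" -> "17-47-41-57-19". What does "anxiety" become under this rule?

m(#13)→37 and a(#1)→13: differences scale by 2, so n = 2·pos + 11. The formula is n = 2×(alphabet index, a=1) + 11.
Applying it to anxiety: a=1→13, n=14→39, x=24→59, i=9→29, e=5→21, t=20→51, y=25→61.

13-39-59-29-21-51-61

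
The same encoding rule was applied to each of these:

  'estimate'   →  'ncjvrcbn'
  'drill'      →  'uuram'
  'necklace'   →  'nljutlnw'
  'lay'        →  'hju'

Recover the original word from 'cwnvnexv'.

movement

The output letters match the input read backwards, each shifted +9: estimate reversed is etamitse. The word is reversed, then every letter is shifted forward by 9.
Undoing it on cwnvnexv: shift back: c−9=t, w−9=n, n−9=e, v−9=m, n−9=e, e−9=v, x−9=o, v−9=m → tnemevom; then reverse → movement.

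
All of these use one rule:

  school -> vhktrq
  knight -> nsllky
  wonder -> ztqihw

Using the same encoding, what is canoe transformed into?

Shifts by position in school: pos 0: s→v (+3), pos 1: c→h (+5), pos 2: h→k (+3), pos 3: o→t (+5) — repeating every 2. A repeating key of period 2 is used — shifts +3, +5 over and over.
For canoe: c+3=f, a+5=f, n+3=q, o+5=t, e+3=h.

ffqth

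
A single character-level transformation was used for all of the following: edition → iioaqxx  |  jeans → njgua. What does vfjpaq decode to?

In edition: e→i is +4, d→i is +5, i→o is +6, t→a is +7 — the shift increases by 1 each position. Each letter shifts forward by (position + 4), i.e. 4, 5, 6, … — the shift grows by one for each successive letter.
Decoding vfjpaq: v−4=r, f−5=a, j−6=d, p−7=i, a−8=s, q−9=h.

radish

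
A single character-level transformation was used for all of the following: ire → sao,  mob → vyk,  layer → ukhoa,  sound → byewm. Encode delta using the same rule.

The shift depends on letter class: consonant r→a is +9, but vowel i→s is +10. The rule splits by letter class: vowels +10, consonants +9.
For delta: d(cons)+9=m, e(vowel)+10=o, l(cons)+9=u, t(cons)+9=c, a(vowel)+10=k.

mouck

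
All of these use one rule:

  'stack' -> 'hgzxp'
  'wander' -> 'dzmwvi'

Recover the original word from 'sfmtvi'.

Each pair mirrors across the alphabet (s↔h, t↔g, a↔z): positions sum to 25. This is the alphabet-reversal cipher (Atbash): a becomes z, b becomes y, etc.
Undoing it on sfmtvi: s↔h, f↔u, m↔n, t↔g, v↔e, i↔r.

hunger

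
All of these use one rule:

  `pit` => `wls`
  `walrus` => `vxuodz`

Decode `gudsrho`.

The output letters match the input read backwards, each shifted +3: pit reversed is tip. The word is reversed, then every letter is shifted forward by 3.
Reversing it on gudsrho: shift back: g−3=d, u−3=r, d−3=a, s−3=p, r−3=o, h−3=e, o−3=l → drapoel; then reverse → leopard.

leopard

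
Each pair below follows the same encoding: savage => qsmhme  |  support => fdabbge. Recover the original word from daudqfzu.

The output letters match the input read backwards, each shifted +12: savage reversed is egavas. Read the word backwards and shift each letter +12.
Reversing it on daudqfzu: shift back: d−12=r, a−12=o, u−12=i, d−12=r, q−12=e, f−12=t, z−12=n, u−12=i → roiretni; then reverse → interior.

interior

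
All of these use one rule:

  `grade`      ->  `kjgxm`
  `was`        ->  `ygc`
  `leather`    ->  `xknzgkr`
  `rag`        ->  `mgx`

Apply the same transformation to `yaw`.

The output letters match the input read backwards, each shifted +6: grade reversed is edarg. Read the word backwards and shift each letter +6.
Applying it to yaw: reverse → way; then shift: w+6=c, a+6=g, y+6=e.

cge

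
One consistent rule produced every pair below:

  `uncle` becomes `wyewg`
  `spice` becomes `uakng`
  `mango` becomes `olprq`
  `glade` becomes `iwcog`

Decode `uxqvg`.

Shifts by position in uncle: pos 0: u→w (+2), pos 1: n→y (+11), pos 2: c→e (+2), pos 3: l→w (+11) — repeating every 2. The shifts repeat in a cycle of length 2: positions 0,1,… shift by +2, +11, then the pattern repeats.
Undoing it on uxqvg: u−2=s, x−11=m, q−2=o, v−11=k, g−2=e.

smoke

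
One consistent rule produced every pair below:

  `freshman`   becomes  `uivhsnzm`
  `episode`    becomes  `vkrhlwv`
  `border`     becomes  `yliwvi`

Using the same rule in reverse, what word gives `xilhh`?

Each pair mirrors across the alphabet (f↔u, r↔i, e↔v): positions sum to 25. Letters are reflected about the middle of the alphabet (position → 25−position): Atbash.
Undoing it on xilhh: x↔c, i↔r, l↔o, h↔s, h↔s.

cross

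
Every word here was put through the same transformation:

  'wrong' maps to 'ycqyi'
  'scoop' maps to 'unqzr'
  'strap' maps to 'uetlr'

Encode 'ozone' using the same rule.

Shifts by position in wrong: pos 0: w→y (+2), pos 1: r→c (+11), pos 2: o→q (+2), pos 3: n→y (+11) — repeating every 2. The shifts repeat in a cycle of length 2: positions 0,1,… shift by +2, +11, then the pattern repeats.
Applying it to ozone: o+2=q, z+11=k, o+2=q, n+11=y, e+2=g.

qkqyg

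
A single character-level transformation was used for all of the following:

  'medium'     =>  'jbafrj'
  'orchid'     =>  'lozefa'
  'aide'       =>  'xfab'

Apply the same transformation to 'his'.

Every letter moves 23 places later in the alphabet, wrapping around z→a.
For his: h+23=e, i+23=f, s+23=p.

efp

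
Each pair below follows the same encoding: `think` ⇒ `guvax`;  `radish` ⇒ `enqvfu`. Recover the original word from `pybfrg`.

closet

Compare letters: t→g is +13, h→u is +13, i→v is +13 — a constant shift. This is a Caesar cipher with shift 13.
Undoing it on pybfrg: p−13=c, y−13=l, b−13=o, f−13=s, r−13=e, g−13=t.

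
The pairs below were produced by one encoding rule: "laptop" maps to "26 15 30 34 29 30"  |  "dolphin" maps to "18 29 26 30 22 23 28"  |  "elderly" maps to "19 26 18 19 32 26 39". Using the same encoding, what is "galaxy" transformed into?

21 15 26 15 38 39

l is letter #12 and maps to 26: an offset of 14. The number is (letter's place in the alphabet, a=1) + 14.
For galaxy: g=7→21, a=1→15, l=12→26, a=1→15, x=24→38, y=25→39.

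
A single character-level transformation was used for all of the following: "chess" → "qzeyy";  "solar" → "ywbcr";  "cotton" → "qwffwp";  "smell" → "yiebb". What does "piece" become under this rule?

Each letter's alphabet position (a=0..z=25) is mapped through 7·x+2 mod 26 — an affine cipher.
For piece: p(15)→7·15+2≡3=d; i(8)→7·8+2≡6=g; e(4)→7·4+2≡4=e; c(2)→7·2+2≡16=q; e(4)→7·4+2≡4=e (all mod 26).

dgeqe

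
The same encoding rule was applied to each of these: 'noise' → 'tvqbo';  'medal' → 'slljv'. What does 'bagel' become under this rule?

Letter i (0-indexed) is shifted by i+6, so successive shifts are 6, 7, 8, ….
Applying it to bagel: b+6=h, a+7=h, g+8=o, e+9=n, l+10=v.

hhonv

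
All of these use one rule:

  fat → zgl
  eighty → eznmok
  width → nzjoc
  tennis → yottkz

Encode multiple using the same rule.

krvozras

Two steps: reverse the string, then apply a Caesar shift of +6.
On multiple: reverse → elpitlum; then shift: e+6=k, l+6=r, p+6=v, i+6=o, t+6=z, l+6=r, u+6=a, m+6=s.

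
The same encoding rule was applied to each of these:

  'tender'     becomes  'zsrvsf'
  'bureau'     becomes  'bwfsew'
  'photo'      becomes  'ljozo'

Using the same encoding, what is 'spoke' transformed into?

cloas

t(19)→z(25) and e(4)→s(18) fit y≡23x+4 (mod 26); the inverse of 23 mod 26 is 17. Each letter's alphabet position (a=0..z=25) is mapped through 23·x+4 mod 26 — an affine cipher.
On spoke: s(18)→23·18+4≡2=c; p(15)→23·15+4≡11=l; o(14)→23·14+4≡14=o; k(10)→23·10+4≡0=a; e(4)→23·4+4≡18=s (all mod 26).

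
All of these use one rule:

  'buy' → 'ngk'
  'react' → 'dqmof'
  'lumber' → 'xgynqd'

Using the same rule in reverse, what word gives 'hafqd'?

voter

Compare letters: b→n is +12, u→g is +12, y→k is +12 — a constant shift. This is a Caesar cipher with shift 12.
Reversing it on hafqd: h−12=v, a−12=o, f−12=t, q−12=e, d−12=r.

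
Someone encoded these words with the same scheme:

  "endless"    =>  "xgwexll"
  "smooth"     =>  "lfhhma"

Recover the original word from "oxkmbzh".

vertigo

Compare letters: e→x is +19, n→g is +19, d→w is +19 — a constant shift. Every letter moves 19 places later in the alphabet, wrapping around z→a.
Reversing it on oxkmbzh: o−19=v, x−19=e, k−19=r, m−19=t, b−19=i, z−19=g, h−19=o.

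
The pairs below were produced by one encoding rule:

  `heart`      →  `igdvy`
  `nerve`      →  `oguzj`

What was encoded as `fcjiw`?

In heart: h→i is +1, e→g is +2, a→d is +3, r→v is +4 — the shift increases by 1 each position. Each letter shifts forward by (position + 1), i.e. 1, 2, 3, … — the shift grows by one for each successive letter.
Decoding fcjiw: f−1=e, c−2=a, j−3=g, i−4=e, w−5=r.

eager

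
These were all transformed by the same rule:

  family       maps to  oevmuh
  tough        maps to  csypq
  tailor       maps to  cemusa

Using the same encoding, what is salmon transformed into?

The shift depends on letter class: consonant f→o is +9, but vowel a→e is +4. The rule splits by letter class: vowels +4, consonants +9.
Applying it to salmon: s(cons)+9=b, a(vowel)+4=e, l(cons)+9=u, m(cons)+9=v, o(vowel)+4=s, n(cons)+9=w.

beuvsw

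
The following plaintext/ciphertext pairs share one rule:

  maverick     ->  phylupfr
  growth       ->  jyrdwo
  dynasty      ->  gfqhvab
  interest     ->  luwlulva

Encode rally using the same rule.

uhosb

Shifts by position in maverick: pos 0: m→p (+3), pos 1: a→h (+7), pos 2: v→y (+3), pos 3: e→l (+7) — repeating every 2. It's a Vigenère-style cipher with numeric key [3,7]: position i shifts by key[i mod 2].
On rally: r+3=u, a+7=h, l+3=o, l+7=s, y+3=b.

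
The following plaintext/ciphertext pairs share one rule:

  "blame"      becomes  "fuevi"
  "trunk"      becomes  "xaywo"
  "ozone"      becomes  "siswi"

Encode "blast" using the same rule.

Shifts by position in blame: pos 0: b→f (+4), pos 1: l→u (+9), pos 2: a→e (+4), pos 3: m→v (+9) — repeating every 2. The shifts repeat in a cycle of length 2: positions 0,1,… shift by +4, +9, then the pattern repeats.
On blast: b+4=f, l+9=u, a+4=e, s+9=b, t+4=x.

fuebx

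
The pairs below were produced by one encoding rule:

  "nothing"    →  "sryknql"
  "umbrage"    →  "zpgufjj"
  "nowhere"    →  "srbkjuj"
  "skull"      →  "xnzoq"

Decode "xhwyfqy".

Shifts by position in nothing: pos 0: n→s (+5), pos 1: o→r (+3), pos 2: t→y (+5), pos 3: h→k (+3) — repeating every 2. The shifts repeat in a cycle of length 2: positions 0,1,… shift by +5, +3, then the pattern repeats.
Reversing it on xhwyfqy: x−5=s, h−3=e, w−5=r, y−3=v, f−5=a, q−3=n, y−5=t.

servant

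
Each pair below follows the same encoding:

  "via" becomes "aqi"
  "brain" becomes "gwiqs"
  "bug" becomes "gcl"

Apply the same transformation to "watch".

biyhm

The shift depends on letter class: consonant v→a is +5, but vowel i→q is +8. The rule splits by letter class: vowels +8, consonants +5.
For watch: w(cons)+5=b, a(vowel)+8=i, t(cons)+5=y, c(cons)+5=h, h(cons)+5=m.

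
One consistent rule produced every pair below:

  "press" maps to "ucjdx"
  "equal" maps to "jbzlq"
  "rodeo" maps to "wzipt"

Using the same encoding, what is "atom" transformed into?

fetx

It's a Vigenère-style cipher with numeric key [5,11]: position i shifts by key[i mod 2].
For atom: a+5=f, t+11=e, o+5=t, m+11=x.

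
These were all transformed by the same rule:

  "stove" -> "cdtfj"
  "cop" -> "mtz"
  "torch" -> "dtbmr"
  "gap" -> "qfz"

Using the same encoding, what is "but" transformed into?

The shift depends on letter class: consonant s→c is +10, but vowel o→t is +5. Vowels shift forward by 5 and consonants shift forward by 10.
On but: b(cons)+10=l, u(vowel)+5=z, t(cons)+10=d.

lzd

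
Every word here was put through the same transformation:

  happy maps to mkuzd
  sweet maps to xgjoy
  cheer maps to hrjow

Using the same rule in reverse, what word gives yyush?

Shifts by position in happy: pos 0: h→m (+5), pos 1: a→k (+10), pos 2: p→u (+5), pos 3: p→z (+10) — repeating every 2. A repeating key of period 2 is used — shifts +5, +10 over and over.
Reversing it on yyush: y−5=t, y−10=o, u−5=p, s−10=i, h−5=c.

topic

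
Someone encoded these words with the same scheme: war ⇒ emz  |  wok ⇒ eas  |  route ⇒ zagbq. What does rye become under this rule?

zgq

The rule splits by letter class: vowels +12, consonants +8.
For rye: r(cons)+8=z, y(cons)+8=g, e(vowel)+12=q.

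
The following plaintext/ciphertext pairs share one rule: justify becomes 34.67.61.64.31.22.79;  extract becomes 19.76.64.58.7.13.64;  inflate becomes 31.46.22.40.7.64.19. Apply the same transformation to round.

58.49.67.46.16

The formula is n = 3×(alphabet index, a=1) + 4.
For round: r=18→58, o=15→49, u=21→67, n=14→46, d=4→16.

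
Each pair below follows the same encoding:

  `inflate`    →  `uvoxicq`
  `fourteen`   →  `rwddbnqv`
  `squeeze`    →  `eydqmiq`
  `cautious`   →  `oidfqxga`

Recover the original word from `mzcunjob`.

Shifts by position in inflate: pos 0: i→u (+12), pos 1: n→v (+8), pos 2: f→o (+9), pos 3: l→x (+12), pos 4: a→i (+8), pos 5: t→c (+9) — repeating every 3. The shifts repeat in a cycle of length 3: positions 0,1,… shift by +12, +8, +9, then the pattern repeats.
Decoding mzcunjob: m−12=a, z−8=r, c−9=t, u−12=i, n−8=f, j−9=a, o−12=c, b−8=t.

artifact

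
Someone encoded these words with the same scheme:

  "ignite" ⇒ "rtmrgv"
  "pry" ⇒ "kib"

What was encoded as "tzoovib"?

gallery

Each pair mirrors across the alphabet (i↔r, g↔t, n↔m): positions sum to 25. This is the alphabet-reversal cipher (Atbash): a becomes z, b becomes y, etc.
Reversing it on tzoovib: t↔g, z↔a, o↔l, o↔l, v↔e, i↔r, b↔y.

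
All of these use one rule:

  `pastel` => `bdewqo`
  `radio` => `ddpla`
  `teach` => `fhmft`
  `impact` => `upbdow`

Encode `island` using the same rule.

Shifts by position in pastel: pos 0: p→b (+12), pos 1: a→d (+3), pos 2: s→e (+12), pos 3: t→w (+3) — repeating every 2. A repeating key of period 2 is used — shifts +12, +3 over and over.
On island: i+12=u, s+3=v, l+12=x, a+3=d, n+12=z, d+3=g.

uvxdzg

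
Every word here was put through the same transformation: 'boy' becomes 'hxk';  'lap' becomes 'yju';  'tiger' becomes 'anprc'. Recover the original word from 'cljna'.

The output letters match the input read backwards, each shifted +9: boy reversed is yob. The word is reversed, then every letter is shifted forward by 9.
Reversing it on cljna: shift back: c−9=t, l−9=c, j−9=a, n−9=e, a−9=r → tcaer; then reverse → react.

react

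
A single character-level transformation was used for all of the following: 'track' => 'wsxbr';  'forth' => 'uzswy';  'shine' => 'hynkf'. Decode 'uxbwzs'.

factor

t(19)→w(22) and r(17)→s(18) fit y≡15x+23 (mod 26); the inverse of 15 mod 26 is 7. Treating letters as 0–25, the rule is x ↦ 15x + 23 (mod 26).
Decoding uxbwzs: u(20)→7·(20−23)≡5=f; x(23)→7·(23−23)≡0=a; b(1)→7·(1−23)≡2=c; w(22)→7·(22−23)≡19=t; z(25)→7·(25−23)≡14=o; s(18)→7·(18−23)≡17=r (all mod 26).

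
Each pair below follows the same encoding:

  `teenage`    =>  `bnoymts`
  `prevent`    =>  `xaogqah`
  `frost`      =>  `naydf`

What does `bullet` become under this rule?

In teenage: t→b is +8, e→n is +9, e→o is +10, n→y is +11 — the shift increases by 1 each position. The shift increases by 1 at each position, starting from +8: 8, 9, 10, ….
On bullet: b+8=j, u+9=d, l+10=v, l+11=w, e+12=q, t+13=g.

jdvwqg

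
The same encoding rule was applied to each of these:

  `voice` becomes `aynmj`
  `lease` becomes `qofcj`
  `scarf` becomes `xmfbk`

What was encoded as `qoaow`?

It's a Vigenère-style cipher with numeric key [5,10]: position i shifts by key[i mod 2].
Reversing it on qoaow: q−5=l, o−10=e, a−5=v, o−10=e, w−5=r.

lever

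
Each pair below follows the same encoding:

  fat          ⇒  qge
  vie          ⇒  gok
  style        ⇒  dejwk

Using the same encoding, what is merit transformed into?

xkcoe

The shift depends on letter class: consonant f→q is +11, but vowel a→g is +6. Two shifts are in play — +6 for a/e/i/o/u, +11 for every other letter.
On merit: m(cons)+11=x, e(vowel)+6=k, r(cons)+11=c, i(vowel)+6=o, t(cons)+11=e.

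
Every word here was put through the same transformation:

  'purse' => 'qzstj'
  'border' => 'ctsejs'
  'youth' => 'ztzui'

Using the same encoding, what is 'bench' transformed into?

The shift depends on letter class: consonant p→q is +1, but vowel u→z is +5. Vowels shift forward by 5 and consonants shift forward by 1.
Applying it to bench: b(cons)+1=c, e(vowel)+5=j, n(cons)+1=o, c(cons)+1=d, h(cons)+1=i.

cjodi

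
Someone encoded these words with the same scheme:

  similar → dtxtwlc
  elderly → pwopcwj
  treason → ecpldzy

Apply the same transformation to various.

Compare letters: s→d is +11, i→t is +11, m→x is +11 — a constant shift. Every letter moves 11 places later in the alphabet, wrapping around z→a.
For various: v+11=g, a+11=l, r+11=c, i+11=t, o+11=z, u+11=f, s+11=d.

glctzfd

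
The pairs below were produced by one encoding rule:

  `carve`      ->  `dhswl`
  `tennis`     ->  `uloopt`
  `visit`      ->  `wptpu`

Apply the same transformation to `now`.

ovx

Vowels shift forward by 7 and consonants shift forward by 1.
On now: n(cons)+1=o, o(vowel)+7=v, w(cons)+1=x.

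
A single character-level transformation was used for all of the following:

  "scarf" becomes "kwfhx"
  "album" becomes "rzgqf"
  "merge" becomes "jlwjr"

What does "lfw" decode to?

The output letters match the input read backwards, each shifted +5: scarf reversed is fracs. The word is reversed, then every letter is shifted forward by 5.
Decoding lfw: shift back: l−5=g, f−5=a, w−5=r → gar; then reverse → rag.

rag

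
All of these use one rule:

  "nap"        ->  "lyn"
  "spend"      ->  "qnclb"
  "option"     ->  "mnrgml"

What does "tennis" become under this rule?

Compare letters: n→l is +24, a→y is +24, p→n is +24 — a constant shift. Every letter moves 24 places later in the alphabet, wrapping around z→a.
On tennis: t+24=r, e+24=c, n+24=l, n+24=l, i+24=g, s+24=q.

rcllgq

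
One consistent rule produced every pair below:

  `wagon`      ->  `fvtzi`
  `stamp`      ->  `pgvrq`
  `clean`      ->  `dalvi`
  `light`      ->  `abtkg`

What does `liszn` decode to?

w(22)→f(5) and a(0)→v(21) fit y≡17x+21 (mod 26); the inverse of 17 mod 26 is 23. Treating letters as 0–25, the rule is x ↦ 17x + 21 (mod 26).
Reversing it on liszn: l(11)→23·(11−21)≡4=e; i(8)→23·(8−21)≡13=n; s(18)→23·(18−21)≡9=j; z(25)→23·(25−21)≡14=o; n(13)→23·(13−21)≡24=y (all mod 26).

enjoy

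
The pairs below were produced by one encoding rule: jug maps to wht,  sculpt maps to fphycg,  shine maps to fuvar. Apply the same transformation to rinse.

Compare letters: j→w is +13, u→h is +13, g→t is +13 — a constant shift. Every letter moves 13 places later in the alphabet, wrapping around z→a.
On rinse: r+13=e, i+13=v, n+13=a, s+13=f, e+13=r.

evafr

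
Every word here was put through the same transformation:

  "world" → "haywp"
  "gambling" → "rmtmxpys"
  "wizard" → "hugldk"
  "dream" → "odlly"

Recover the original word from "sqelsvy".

Shifts by position in world: pos 0: w→h (+11), pos 1: o→a (+12), pos 2: r→y (+7), pos 3: l→w (+11), pos 4: d→p (+12) — repeating every 3. It's a Vigenère-style cipher with numeric key [11,12,7]: position i shifts by key[i mod 3].
Decoding sqelsvy: s−11=h, q−12=e, e−7=x, l−11=a, s−12=g, v−7=o, y−11=n.

hexagon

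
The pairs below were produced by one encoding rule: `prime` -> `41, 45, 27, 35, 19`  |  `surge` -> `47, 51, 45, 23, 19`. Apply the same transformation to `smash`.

47, 35, 11, 47, 25

p(#16)→41 and r(#18)→45: differences scale by 2, so n = 2·pos + 9. Each letter becomes 2×(its alphabet position, a=1..z=26) + 9.
Applying it to smash: s=19→47, m=13→35, a=1→11, s=19→47, h=8→25.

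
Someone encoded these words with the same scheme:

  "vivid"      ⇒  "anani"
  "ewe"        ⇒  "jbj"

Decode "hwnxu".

Compare letters: v→a is +5, i→n is +5, v→a is +5 — a constant shift. This is a Caesar cipher with shift 5.
Undoing it on hwnxu: h−5=c, w−5=r, n−5=i, x−5=s, u−5=p.

crisp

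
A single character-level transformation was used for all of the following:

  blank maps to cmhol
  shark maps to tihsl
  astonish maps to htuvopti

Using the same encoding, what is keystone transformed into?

llztuvol

The shift depends on letter class: consonant b→c is +1, but vowel a→h is +7. Vowels shift forward by 7 and consonants shift forward by 1.
For keystone: k(cons)+1=l, e(vowel)+7=l, y(cons)+1=z, s(cons)+1=t, t(cons)+1=u, o(vowel)+7=v, n(cons)+1=o, e(vowel)+7=l.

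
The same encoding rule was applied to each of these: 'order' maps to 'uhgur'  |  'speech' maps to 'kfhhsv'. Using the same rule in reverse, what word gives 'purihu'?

Two steps: reverse the string, then apply a Caesar shift of +3.
Undoing it on purihu: shift back: p−3=m, u−3=r, r−3=o, i−3=f, h−3=e, u−3=r → mrofer; then reverse → reform.

reform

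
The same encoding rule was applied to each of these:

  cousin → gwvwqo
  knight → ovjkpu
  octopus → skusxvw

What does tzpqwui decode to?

promote

The shifts repeat in a cycle of length 3: positions 0,1,… shift by +4, +8, +1, then the pattern repeats.
Reversing it on tzpqwui: t−4=p, z−8=r, p−1=o, q−4=m, w−8=o, u−1=t, i−4=e.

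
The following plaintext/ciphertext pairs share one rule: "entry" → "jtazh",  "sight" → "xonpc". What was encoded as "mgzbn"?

haste

In entry: e→j is +5, n→t is +6, t→a is +7, r→z is +8 — the shift increases by 1 each position. Each letter shifts forward by (position + 5), i.e. 5, 6, 7, … — the shift grows by one for each successive letter.
Undoing it on mgzbn: m−5=h, g−6=a, z−7=s, b−8=t, n−9=e.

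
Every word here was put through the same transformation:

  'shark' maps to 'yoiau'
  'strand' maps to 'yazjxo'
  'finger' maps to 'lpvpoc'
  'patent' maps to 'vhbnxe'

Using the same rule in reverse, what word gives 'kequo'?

exile

In shark: s→y is +6, h→o is +7, a→i is +8, r→a is +9 — the shift increases by 1 each position. The shift increases by 1 at each position, starting from +6: 6, 7, 8, ….
Reversing it on kequo: k−6=e, e−7=x, q−8=i, u−9=l, o−10=e.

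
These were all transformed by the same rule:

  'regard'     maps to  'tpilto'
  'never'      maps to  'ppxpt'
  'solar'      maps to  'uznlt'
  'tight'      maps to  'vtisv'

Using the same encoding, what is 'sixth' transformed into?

Shifts by position in regard: pos 0: r→t (+2), pos 1: e→p (+11), pos 2: g→i (+2), pos 3: a→l (+11) — repeating every 2. A repeating key of period 2 is used — shifts +2, +11 over and over.
Applying it to sixth: s+2=u, i+11=t, x+2=z, t+11=e, h+2=j.

utzej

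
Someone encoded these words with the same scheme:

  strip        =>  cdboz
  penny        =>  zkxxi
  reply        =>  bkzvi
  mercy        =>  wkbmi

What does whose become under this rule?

Vowels shift forward by 6 and consonants shift forward by 10.
On whose: w(cons)+10=g, h(cons)+10=r, o(vowel)+6=u, s(cons)+10=c, e(vowel)+6=k.

gruck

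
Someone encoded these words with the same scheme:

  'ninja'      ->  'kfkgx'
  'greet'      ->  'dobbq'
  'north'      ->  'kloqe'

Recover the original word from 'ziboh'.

This is a Caesar cipher with shift 23.
Decoding ziboh: z−23=c, i−23=l, b−23=e, o−23=r, h−23=k.

clerk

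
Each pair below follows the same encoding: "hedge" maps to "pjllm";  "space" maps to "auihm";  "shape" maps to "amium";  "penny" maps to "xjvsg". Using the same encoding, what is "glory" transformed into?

oqwwg

Shifts by position in hedge: pos 0: h→p (+8), pos 1: e→j (+5), pos 2: d→l (+8), pos 3: g→l (+5) — repeating every 2. The shifts repeat in a cycle of length 2: positions 0,1,… shift by +8, +5, then the pattern repeats.
On glory: g+8=o, l+5=q, o+8=w, r+5=w, y+8=g.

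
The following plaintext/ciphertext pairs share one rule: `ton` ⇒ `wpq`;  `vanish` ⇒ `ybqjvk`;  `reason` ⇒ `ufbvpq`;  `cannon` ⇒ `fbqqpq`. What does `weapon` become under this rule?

zfbspq

The shift depends on letter class: consonant t→w is +3, but vowel o→p is +1. The rule splits by letter class: vowels +1, consonants +3.
On weapon: w(cons)+3=z, e(vowel)+1=f, a(vowel)+1=b, p(cons)+3=s, o(vowel)+1=p, n(cons)+3=q.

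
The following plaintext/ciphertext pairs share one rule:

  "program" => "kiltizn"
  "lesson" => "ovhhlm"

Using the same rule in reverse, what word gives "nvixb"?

mercy

Each pair mirrors across the alphabet (p↔k, r↔i, o↔l): positions sum to 25. Each letter is replaced by its mirror in the alphabet: a↔z, b↔y, c↔x, and so on (the Atbash cipher).
Undoing it on nvixb: n↔m, v↔e, i↔r, x↔c, b↔y.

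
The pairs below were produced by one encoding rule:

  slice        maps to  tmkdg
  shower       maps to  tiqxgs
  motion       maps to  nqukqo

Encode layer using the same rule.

The rule splits by letter class: vowels +2, consonants +1.
For layer: l(cons)+1=m, a(vowel)+2=c, y(cons)+1=z, e(vowel)+2=g, r(cons)+1=s.

mczgs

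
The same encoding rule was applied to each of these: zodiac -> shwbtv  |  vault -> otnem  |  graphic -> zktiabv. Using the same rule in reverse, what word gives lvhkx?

Compare letters: z→s is +19, o→h is +19, d→w is +19 — a constant shift. This is a Caesar cipher with shift 19.
Reversing it on lvhkx: l−19=s, v−19=c, h−19=o, k−19=r, x−19=e.

score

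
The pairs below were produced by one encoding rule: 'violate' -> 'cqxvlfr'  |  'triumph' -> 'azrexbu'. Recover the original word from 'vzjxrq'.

orange

In violate: v→c is +7, i→q is +8, o→x is +9, l→v is +10 — the shift increases by 1 each position. Each letter shifts forward by (position + 7), i.e. 7, 8, 9, … — the shift grows by one for each successive letter.
Reversing it on vzjxrq: v−7=o, z−8=r, j−9=a, x−10=n, r−11=g, q−12=e.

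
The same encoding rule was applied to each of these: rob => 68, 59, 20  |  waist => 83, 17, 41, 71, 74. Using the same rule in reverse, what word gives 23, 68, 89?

cry

r(#18)→68 and o(#15)→59: differences scale by 3, so n = 3·pos + 14. Each letter becomes 3×(its alphabet position, a=1..z=26) + 14.
Decoding 23, 68, 89: 23→(23−14)÷3=3=c, 68→(68−14)÷3=18=r, 89→(89−14)÷3=25=y.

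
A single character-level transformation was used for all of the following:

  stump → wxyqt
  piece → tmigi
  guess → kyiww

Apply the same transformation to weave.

Compare letters: s→w is +4, t→x is +4, u→y is +4 — a constant shift. This is a Caesar cipher with shift 4.
On weave: w+4=a, e+4=i, a+4=e, v+4=z, e+4=i.

aiezi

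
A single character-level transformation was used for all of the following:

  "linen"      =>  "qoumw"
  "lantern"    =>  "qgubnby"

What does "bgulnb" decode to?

In linen: l→q is +5, i→o is +6, n→u is +7, e→m is +8 — the shift increases by 1 each position. Each letter shifts forward by (position + 5), i.e. 5, 6, 7, … — the shift grows by one for each successive letter.
Decoding bgulnb: b−5=w, g−6=a, u−7=n, l−8=d, n−9=e, b−10=r.

wander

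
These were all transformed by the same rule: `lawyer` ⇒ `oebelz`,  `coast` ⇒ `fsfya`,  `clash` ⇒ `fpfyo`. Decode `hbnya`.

In lawyer: l→o is +3, a→e is +4, w→b is +5, y→e is +6 — the shift increases by 1 each position. The shift increases by 1 at each position, starting from +3: 3, 4, 5, ….
Decoding hbnya: h−3=e, b−4=x, n−5=i, y−6=s, a−7=t.

exist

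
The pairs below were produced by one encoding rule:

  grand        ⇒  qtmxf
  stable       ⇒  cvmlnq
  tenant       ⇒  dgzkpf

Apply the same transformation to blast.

A repeating key of period 3 is used — shifts +10, +2, +12 over and over.
Applying it to blast: b+10=l, l+2=n, a+12=m, s+10=c, t+2=v.

lnmcv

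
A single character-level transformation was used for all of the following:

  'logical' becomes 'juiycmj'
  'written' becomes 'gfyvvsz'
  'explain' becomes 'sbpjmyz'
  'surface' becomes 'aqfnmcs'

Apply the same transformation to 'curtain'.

l(11)→j(9) and o(14)→u(20) fit y≡21x+12 (mod 26); the inverse of 21 mod 26 is 5. Treating letters as 0–25, the rule is x ↦ 21x + 12 (mod 26).
On curtain: c(2)→21·2+12≡2=c; u(20)→21·20+12≡16=q; r(17)→21·17+12≡5=f; t(19)→21·19+12≡21=v; a(0)→21·0+12≡12=m; i(8)→21·8+12≡24=y; n(13)→21·13+12≡25=z (all mod 26).

cqfvmyz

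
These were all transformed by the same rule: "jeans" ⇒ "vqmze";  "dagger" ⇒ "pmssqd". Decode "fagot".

Compare letters: j→v is +12, e→q is +12, a→m is +12 — a constant shift. This is a Caesar cipher with shift 12.
Decoding fagot: f−12=t, a−12=o, g−12=u, o−12=c, t−12=h.

touch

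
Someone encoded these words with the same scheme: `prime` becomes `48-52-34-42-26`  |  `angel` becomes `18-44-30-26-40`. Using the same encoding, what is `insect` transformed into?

The formula is n = 2×(alphabet index, a=1) + 16.
For insect: i=9→34, n=14→44, s=19→54, e=5→26, c=3→22, t=20→56.

34-44-54-26-22-56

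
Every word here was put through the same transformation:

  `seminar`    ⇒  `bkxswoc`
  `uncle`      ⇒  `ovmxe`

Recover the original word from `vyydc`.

The output letters match the input read backwards, each shifted +10: seminar reversed is ranimes. Two steps: reverse the string, then apply a Caesar shift of +10.
Reversing it on vyydc: shift back: v−10=l, y−10=o, y−10=o, d−10=t, c−10=s → loots; then reverse → stool.

stool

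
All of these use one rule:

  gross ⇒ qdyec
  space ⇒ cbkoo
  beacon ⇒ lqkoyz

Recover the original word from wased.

It's a Vigenère-style cipher with numeric key [10,12]: position i shifts by key[i mod 2].
Reversing it on wased: w−10=m, a−12=o, s−10=i, e−12=s, d−10=t.

moist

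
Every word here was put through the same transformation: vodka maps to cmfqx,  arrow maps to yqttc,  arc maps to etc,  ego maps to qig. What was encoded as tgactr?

prayer

The output letters match the input read backwards, each shifted +2: vodka reversed is akdov. Two steps: reverse the string, then apply a Caesar shift of +2.
Undoing it on tgactr: shift back: t−2=r, g−2=e, a−2=y, c−2=a, t−2=r, r−2=p → reyarp; then reverse → prayer.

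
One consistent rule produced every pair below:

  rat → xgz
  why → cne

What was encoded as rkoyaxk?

Each letter is shifted forward by 6 in the alphabet (a Caesar shift of +6).
Reversing it on rkoyaxk: r−6=l, k−6=e, o−6=i, y−6=s, a−6=u, x−6=r, k−6=e.

leisure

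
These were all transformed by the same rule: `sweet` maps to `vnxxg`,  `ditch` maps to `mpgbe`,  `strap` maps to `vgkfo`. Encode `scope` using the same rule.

vbdox

s(18)→v(21) and w(22)→n(13) fit y≡11x+5 (mod 26); the inverse of 11 mod 26 is 19. Each letter's alphabet position (a=0..z=25) is mapped through 11·x+5 mod 26 — an affine cipher.
For scope: s(18)→11·18+5≡21=v; c(2)→11·2+5≡1=b; o(14)→11·14+5≡3=d; p(15)→11·15+5≡14=o; e(4)→11·4+5≡23=x (all mod 26).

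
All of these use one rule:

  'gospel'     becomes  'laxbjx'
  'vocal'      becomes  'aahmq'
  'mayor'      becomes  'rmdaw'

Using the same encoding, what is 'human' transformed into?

A repeating key of period 2 is used — shifts +5, +12 over and over.
Applying it to human: h+5=m, u+12=g, m+5=r, a+12=m, n+5=s.

mgrms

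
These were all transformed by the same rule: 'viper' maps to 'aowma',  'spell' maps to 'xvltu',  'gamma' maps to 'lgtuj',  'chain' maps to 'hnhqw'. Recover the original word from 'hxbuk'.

In viper: v→a is +5, i→o is +6, p→w is +7, e→m is +8 — the shift increases by 1 each position. Letter i (0-indexed) is shifted by i+5, so successive shifts are 5, 6, 7, ….
Undoing it on hxbuk: h−5=c, x−6=r, b−7=u, u−8=m, k−9=b.

crumb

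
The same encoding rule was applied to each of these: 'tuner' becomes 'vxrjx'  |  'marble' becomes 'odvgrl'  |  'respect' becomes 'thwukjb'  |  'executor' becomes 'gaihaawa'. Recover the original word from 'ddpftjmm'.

balanced

In tuner: t→v is +2, u→x is +3, n→r is +4, e→j is +5 — the shift increases by 1 each position. The shift increases by 1 at each position, starting from +2: 2, 3, 4, ….
Undoing it on ddpftjmm: d−2=b, d−3=a, p−4=l, f−5=a, t−6=n, j−7=c, m−8=e, m−9=d.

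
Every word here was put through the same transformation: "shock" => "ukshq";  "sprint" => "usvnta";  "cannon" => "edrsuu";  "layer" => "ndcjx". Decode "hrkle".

The shift increases by 1 at each position, starting from +2: 2, 3, 4, ….
Decoding hrkle: h−2=f, r−3=o, k−4=g, l−5=g, e−6=y.

foggy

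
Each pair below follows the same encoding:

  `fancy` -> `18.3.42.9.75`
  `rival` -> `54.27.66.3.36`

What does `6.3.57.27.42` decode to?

basin

f(#6)→18 and a(#1)→3: differences scale by 3, so n = 3·pos + 0. The formula is n = 3×(alphabet index, a=1).
Undoing it on 6.3.57.27.42: 6→(6−0)÷3=2=b, 3→(3−0)÷3=1=a, 57→(57−0)÷3=19=s, 27→(27−0)÷3=9=i, 42→(42−0)÷3=14=n.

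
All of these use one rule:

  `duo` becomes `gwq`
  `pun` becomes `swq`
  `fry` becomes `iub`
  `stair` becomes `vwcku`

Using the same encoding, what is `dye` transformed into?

gbg

The shift depends on letter class: consonant d→g is +3, but vowel u→w is +2. The rule splits by letter class: vowels +2, consonants +3.
On dye: d(cons)+3=g, y(cons)+3=b, e(vowel)+2=g.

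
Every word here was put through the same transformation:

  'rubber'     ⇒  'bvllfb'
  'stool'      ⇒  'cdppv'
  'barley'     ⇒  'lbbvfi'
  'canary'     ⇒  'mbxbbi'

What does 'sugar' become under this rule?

cvqbb

Two shifts are in play — +1 for a/e/i/o/u, +10 for every other letter.
Applying it to sugar: s(cons)+10=c, u(vowel)+1=v, g(cons)+10=q, a(vowel)+1=b, r(cons)+10=b.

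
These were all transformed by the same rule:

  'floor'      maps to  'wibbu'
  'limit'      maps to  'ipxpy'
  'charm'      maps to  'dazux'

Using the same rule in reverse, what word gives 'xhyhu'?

meter

f(5)→w(22) and l(11)→i(8) fit y≡15x+25 (mod 26); the inverse of 15 mod 26 is 7. Each letter's alphabet position (a=0..z=25) is mapped through 15·x+25 mod 26 — an affine cipher.
Decoding xhyhu: x(23)→7·(23−25)≡12=m; h(7)→7·(7−25)≡4=e; y(24)→7·(24−25)≡19=t; h(7)→7·(7−25)≡4=e; u(20)→7·(20−25)≡17=r (all mod 26).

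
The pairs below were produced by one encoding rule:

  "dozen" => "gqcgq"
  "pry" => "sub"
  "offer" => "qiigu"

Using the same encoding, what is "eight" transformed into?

The shift depends on letter class: consonant d→g is +3, but vowel o→q is +2. The rule splits by letter class: vowels +2, consonants +3.
Applying it to eight: e(vowel)+2=g, i(vowel)+2=k, g(cons)+3=j, h(cons)+3=k, t(cons)+3=w.

gkjkw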